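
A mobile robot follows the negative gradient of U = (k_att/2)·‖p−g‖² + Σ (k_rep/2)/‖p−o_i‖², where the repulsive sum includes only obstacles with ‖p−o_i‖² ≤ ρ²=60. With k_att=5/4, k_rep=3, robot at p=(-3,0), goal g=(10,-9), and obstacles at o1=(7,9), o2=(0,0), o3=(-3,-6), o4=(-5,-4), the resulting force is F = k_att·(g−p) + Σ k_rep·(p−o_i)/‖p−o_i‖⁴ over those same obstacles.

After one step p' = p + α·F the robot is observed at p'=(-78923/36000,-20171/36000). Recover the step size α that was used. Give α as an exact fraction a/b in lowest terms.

F_att = 5/4·(g−p) = 5/4·(13,-9) = (16.2500,-11.2500)
o1: d²=181 > ρ²=60 → inactive
o2: d²=9 ≤ ρ²=60; F_rep = 3·(-3,0)/9² = (-0.1111,0.0000)
o3: d²=36 ≤ ρ²=60; F_rep = 3·(0,6)/36² = (0.0000,0.0139)
o4: d²=20 ≤ ρ²=60; F_rep = 3·(2,4)/20² = (0.0150,0.0300)
F = F_att + ΣF_rep = (16.1539,-11.2061)
Δp = p'−p = (0.8077,-0.5603); α = Δx/Fx = (29077/36000) / (29077/1800) = 1/20
check: Δy/Fy = (-20171/36000) / (-20171/1800) = 1/20 ✓

α = 1/20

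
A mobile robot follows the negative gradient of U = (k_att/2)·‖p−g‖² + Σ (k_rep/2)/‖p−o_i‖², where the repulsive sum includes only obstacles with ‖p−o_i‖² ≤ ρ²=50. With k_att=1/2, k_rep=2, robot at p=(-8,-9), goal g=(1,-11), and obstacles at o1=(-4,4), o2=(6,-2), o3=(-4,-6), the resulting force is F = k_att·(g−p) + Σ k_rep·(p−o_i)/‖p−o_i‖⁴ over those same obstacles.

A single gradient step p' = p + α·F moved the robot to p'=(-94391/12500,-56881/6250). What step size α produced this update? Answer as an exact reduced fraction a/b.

F_att = 1/2·(g−p) = 1/2·(9,-2) = (4.5000,-1.0000)
o1: d²=185 > ρ²=50 → inactive
o2: d²=245 > ρ²=50 → inactive
o3: d²=25 ≤ ρ²=50; F_rep = 2·(-4,-3)/25² = (-0.0128,-0.0096)
F = F_att + ΣF_rep = (4.4872,-1.0096)
Δp = p'−p = (0.4487,-0.1010); α = Δx/Fx = (5609/12500) / (5609/1250) = 1/10
check: Δy/Fy = (-631/6250) / (-631/625) = 1/10 ✓

α = 1/10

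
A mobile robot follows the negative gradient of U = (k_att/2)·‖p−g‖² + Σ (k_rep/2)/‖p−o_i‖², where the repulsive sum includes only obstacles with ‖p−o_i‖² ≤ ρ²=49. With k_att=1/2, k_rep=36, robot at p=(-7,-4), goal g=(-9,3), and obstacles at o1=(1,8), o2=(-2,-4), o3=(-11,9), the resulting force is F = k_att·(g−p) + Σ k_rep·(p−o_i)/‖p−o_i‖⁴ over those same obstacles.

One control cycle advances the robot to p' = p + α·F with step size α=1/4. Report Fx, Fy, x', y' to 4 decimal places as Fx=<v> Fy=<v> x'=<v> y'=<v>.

F_att = 1/2·(g−p) = 1/2·(-2,7) = (-1.0000,3.5000)
o1: d²=208 > ρ²=49 → inactive
o2: d²=25 ≤ ρ²=49; F_rep = 36·(-5,0)/25² = (-0.2880,0.0000)
o3: d²=185 > ρ²=49 → inactive
F = F_att + ΣF_rep = (-1.2880,3.5000)
p' = p + 1/4·F = (-7.3220,-3.1250)

Fx=-1.2880 Fy=3.5000 x'=-7.3220 y'=-3.1250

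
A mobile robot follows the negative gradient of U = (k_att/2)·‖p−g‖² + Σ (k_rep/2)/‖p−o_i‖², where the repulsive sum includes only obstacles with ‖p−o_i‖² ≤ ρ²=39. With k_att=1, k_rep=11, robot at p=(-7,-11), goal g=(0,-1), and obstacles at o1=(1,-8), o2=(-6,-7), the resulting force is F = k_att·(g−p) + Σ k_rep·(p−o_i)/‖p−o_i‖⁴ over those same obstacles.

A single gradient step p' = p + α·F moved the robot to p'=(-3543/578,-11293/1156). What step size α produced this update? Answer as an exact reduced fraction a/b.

F_att = 1·(g−p) = 1·(7,10) = (7.0000,10.0000)
o1: d²=73 > ρ²=39 → inactive
o2: d²=17 ≤ ρ²=39; F_rep = 11·(-1,-4)/17² = (-0.0381,-0.1522)
F = F_att + ΣF_rep = (6.9619,9.8478)
Δp = p'−p = (0.8702,1.2310); α = Δx/Fx = (503/578) / (2012/289) = 1/8
check: Δy/Fy = (1423/1156) / (2846/289) = 1/8 ✓

α = 1/8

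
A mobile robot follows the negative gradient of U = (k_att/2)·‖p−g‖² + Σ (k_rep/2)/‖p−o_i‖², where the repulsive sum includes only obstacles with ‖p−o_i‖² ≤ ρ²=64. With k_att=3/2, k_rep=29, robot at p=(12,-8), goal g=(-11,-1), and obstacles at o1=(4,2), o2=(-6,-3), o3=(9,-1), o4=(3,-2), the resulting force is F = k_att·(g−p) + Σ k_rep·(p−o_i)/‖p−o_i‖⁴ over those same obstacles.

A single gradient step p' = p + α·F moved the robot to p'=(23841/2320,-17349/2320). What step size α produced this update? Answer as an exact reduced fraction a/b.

α = 1/20

F_att = 3/2·(g−p) = 3/2·(-23,7) = (-34.5000,10.5000)
o1: d²=164 > ρ²=64 → inactive
o2: d²=349 > ρ²=64 → inactive
o3: d²=58 ≤ ρ²=64; F_rep = 29·(3,-7)/58² = (0.0259,-0.0603)
o4: d²=117 > ρ²=64 → inactive
F = F_att + ΣF_rep = (-34.4741,10.4397)
Δp = p'−p = (-1.7237,0.5220); α = Δx/Fx = (-3999/2320) / (-3999/116) = 1/20
check: Δy/Fy = (1211/2320) / (1211/116) = 1/20 ✓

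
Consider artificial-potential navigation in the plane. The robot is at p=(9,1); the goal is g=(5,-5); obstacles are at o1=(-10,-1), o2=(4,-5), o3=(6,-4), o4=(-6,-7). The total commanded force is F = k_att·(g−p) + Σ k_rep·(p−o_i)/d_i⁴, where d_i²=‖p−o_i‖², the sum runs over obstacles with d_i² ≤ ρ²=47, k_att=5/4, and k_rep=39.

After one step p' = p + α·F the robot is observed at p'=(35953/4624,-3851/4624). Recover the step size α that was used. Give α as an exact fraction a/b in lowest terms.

F_att = 5/4·(g−p) = 5/4·(-4,-6) = (-5.0000,-7.5000)
o1: d²=365 > ρ²=47 → inactive
o2: d²=61 > ρ²=47 → inactive
o3: d²=34 ≤ ρ²=47; F_rep = 39·(3,5)/34² = (0.1012,0.1687)
o4: d²=289 > ρ²=47 → inactive
F = F_att + ΣF_rep = (-4.8988,-7.3313)
Δp = p'−p = (-1.2247,-1.8328); α = Δx/Fx = (-5663/4624) / (-5663/1156) = 1/4
check: Δy/Fy = (-8475/4624) / (-8475/1156) = 1/4 ✓

α = 1/4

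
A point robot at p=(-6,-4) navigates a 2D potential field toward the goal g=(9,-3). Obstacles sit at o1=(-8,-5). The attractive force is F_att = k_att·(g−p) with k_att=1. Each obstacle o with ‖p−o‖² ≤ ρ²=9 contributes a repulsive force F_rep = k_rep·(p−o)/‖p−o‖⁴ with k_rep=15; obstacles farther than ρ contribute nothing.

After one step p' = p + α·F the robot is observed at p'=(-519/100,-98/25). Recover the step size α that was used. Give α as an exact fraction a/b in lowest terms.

F_att = 1·(g−p) = 1·(15,1) = (15.0000,1.0000)
o1: d²=5 ≤ ρ²=9; F_rep = 15·(2,1)/5² = (1.2000,0.6000)
F = F_att + ΣF_rep = (16.2000,1.6000)
Δp = p'−p = (0.8100,0.0800); α = Δx/Fx = (81/100) / (81/5) = 1/20
check: Δy/Fy = (2/25) / (8/5) = 1/20 ✓

α = 1/20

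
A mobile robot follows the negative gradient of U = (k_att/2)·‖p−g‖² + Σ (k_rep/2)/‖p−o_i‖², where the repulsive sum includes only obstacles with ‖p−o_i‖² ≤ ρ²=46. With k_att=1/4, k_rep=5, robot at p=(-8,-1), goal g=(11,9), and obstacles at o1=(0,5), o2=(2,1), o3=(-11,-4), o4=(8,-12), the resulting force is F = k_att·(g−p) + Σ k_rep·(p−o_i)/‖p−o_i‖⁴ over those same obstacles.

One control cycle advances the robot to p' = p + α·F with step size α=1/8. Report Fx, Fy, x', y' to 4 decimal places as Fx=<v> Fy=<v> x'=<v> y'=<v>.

Fx=4.7963 Fy=2.5463 x'=-7.4005 y'=-0.6817

F_att = 1/4·(g−p) = 1/4·(19,10) = (4.7500,2.5000)
o1: d²=100 > ρ²=46 → inactive
o2: d²=104 > ρ²=46 → inactive
o3: d²=18 ≤ ρ²=46; F_rep = 5·(3,3)/18² = (0.0463,0.0463)
o4: d²=377 > ρ²=46 → inactive
F = F_att + ΣF_rep = (4.7963,2.5463)
p' = p + 1/8·F = (-7.4005,-0.6817)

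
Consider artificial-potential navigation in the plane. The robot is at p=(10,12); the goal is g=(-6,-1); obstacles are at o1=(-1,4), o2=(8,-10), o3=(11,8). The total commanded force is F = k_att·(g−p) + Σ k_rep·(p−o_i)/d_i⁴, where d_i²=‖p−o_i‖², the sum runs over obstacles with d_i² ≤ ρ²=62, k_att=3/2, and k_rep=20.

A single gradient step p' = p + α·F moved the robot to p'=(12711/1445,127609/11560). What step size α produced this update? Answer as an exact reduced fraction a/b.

F_att = 3/2·(g−p) = 3/2·(-16,-13) = (-24.0000,-19.5000)
o1: d²=185 > ρ²=62 → inactive
o2: d²=488 > ρ²=62 → inactive
o3: d²=17 ≤ ρ²=62; F_rep = 20·(-1,4)/17² = (-0.0692,0.2768)
F = F_att + ΣF_rep = (-24.0692,-19.2232)
Δp = p'−p = (-1.2035,-0.9612); α = Δx/Fx = (-1739/1445) / (-6956/289) = 1/20
check: Δy/Fy = (-11111/11560) / (-11111/578) = 1/20 ✓

α = 1/20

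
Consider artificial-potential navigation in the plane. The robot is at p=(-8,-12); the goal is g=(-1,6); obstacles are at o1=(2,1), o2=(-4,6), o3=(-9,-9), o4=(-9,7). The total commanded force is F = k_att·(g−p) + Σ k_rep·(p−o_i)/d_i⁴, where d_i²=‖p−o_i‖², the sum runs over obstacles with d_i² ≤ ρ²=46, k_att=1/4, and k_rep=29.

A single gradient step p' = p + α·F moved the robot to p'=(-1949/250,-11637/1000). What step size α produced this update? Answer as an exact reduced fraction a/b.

F_att = 1/4·(g−p) = 1/4·(7,18) = (1.7500,4.5000)
o1: d²=269 > ρ²=46 → inactive
o2: d²=340 > ρ²=46 → inactive
o3: d²=10 ≤ ρ²=46; F_rep = 29·(1,-3)/10² = (0.2900,-0.8700)
o4: d²=362 > ρ²=46 → inactive
F = F_att + ΣF_rep = (2.0400,3.6300)
Δp = p'−p = (0.2040,0.3630); α = Δx/Fx = (51/250) / (51/25) = 1/10
check: Δy/Fy = (363/1000) / (363/100) = 1/10 ✓

α = 1/10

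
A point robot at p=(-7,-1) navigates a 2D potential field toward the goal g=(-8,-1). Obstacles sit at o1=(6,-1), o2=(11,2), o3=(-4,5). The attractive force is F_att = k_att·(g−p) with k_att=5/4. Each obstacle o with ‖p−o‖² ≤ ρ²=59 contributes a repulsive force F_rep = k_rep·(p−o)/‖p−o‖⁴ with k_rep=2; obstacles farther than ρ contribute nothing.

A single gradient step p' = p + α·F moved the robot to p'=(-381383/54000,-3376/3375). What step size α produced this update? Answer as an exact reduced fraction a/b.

F_att = 5/4·(g−p) = 5/4·(-1,0) = (-1.2500,0.0000)
o1: d²=169 > ρ²=59 → inactive
o2: d²=333 > ρ²=59 → inactive
o3: d²=45 ≤ ρ²=59; F_rep = 2·(-3,-6)/45² = (-0.0030,-0.0059)
F = F_att + ΣF_rep = (-1.2530,-0.0059)
Δp = p'−p = (-0.0626,-0.0003); α = Δx/Fx = (-3383/54000) / (-3383/2700) = 1/20
check: Δy/Fy = (-1/3375) / (-4/675) = 1/20 ✓

α = 1/20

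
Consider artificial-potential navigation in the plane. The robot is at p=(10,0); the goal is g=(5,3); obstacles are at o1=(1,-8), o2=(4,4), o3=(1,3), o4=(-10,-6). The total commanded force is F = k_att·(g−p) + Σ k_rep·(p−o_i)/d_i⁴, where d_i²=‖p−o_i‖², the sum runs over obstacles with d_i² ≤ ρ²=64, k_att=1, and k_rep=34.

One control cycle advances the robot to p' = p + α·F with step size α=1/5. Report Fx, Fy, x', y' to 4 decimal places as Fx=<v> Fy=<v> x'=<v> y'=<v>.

F_att = 1·(g−p) = 1·(-5,3) = (-5.0000,3.0000)
o1: d²=145 > ρ²=64 → inactive
o2: d²=52 ≤ ρ²=64; F_rep = 34·(6,-4)/52² = (0.0754,-0.0503)
o3: d²=90 > ρ²=64 → inactive
o4: d²=436 > ρ²=64 → inactive
F = F_att + ΣF_rep = (-4.9246,2.9497)
p' = p + 1/5·F = (9.0151,0.5899)

Fx=-4.9246 Fy=2.9497 x'=9.0151 y'=0.5899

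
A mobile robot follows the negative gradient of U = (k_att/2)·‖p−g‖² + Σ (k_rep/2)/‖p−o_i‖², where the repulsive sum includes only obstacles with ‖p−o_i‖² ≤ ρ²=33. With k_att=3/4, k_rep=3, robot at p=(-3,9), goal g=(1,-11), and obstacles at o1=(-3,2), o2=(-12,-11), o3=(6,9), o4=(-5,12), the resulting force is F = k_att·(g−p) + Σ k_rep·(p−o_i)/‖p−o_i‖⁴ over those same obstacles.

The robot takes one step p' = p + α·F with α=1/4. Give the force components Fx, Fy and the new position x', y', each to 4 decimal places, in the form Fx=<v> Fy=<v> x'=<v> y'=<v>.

F_att = 3/4·(g−p) = 3/4·(4,-20) = (3.0000,-15.0000)
o1: d²=49 > ρ²=33 → inactive
o2: d²=481 > ρ²=33 → inactive
o3: d²=81 > ρ²=33 → inactive
o4: d²=13 ≤ ρ²=33; F_rep = 3·(2,-3)/13² = (0.0355,-0.0533)
F = F_att + ΣF_rep = (3.0355,-15.0533)
p' = p + 1/4·F = (-2.2411,5.2367)

Fx=3.0355 Fy=-15.0533 x'=-2.2411 y'=5.2367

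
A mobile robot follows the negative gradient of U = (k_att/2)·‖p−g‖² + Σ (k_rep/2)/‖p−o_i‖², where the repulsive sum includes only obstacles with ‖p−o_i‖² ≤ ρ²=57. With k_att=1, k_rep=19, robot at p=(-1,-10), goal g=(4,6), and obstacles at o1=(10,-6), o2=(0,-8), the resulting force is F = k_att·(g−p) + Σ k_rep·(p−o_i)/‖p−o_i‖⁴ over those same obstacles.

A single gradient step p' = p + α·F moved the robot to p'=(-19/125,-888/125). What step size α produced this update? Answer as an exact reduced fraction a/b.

F_att = 1·(g−p) = 1·(5,16) = (5.0000,16.0000)
o1: d²=137 > ρ²=57 → inactive
o2: d²=5 ≤ ρ²=57; F_rep = 19·(-1,-2)/5² = (-0.7600,-1.5200)
F = F_att + ΣF_rep = (4.2400,14.4800)
Δp = p'−p = (0.8480,2.8960); α = Δx/Fx = (106/125) / (106/25) = 1/5
check: Δy/Fy = (362/125) / (362/25) = 1/5 ✓

α = 1/5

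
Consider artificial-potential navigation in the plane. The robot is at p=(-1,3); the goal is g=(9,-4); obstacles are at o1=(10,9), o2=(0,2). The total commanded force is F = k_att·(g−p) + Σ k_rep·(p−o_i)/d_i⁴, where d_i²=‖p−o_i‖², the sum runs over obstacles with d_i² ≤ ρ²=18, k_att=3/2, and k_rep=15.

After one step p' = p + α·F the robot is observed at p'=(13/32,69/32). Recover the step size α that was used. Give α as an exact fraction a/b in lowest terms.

F_att = 3/2·(g−p) = 3/2·(10,-7) = (15.0000,-10.5000)
o1: d²=157 > ρ²=18 → inactive
o2: d²=2 ≤ ρ²=18; F_rep = 15·(-1,1)/2² = (-3.7500,3.7500)
F = F_att + ΣF_rep = (11.2500,-6.7500)
Δp = p'−p = (1.4062,-0.8438); α = Δx/Fx = (45/32) / (45/4) = 1/8
check: Δy/Fy = (-27/32) / (-27/4) = 1/8 ✓

α = 1/8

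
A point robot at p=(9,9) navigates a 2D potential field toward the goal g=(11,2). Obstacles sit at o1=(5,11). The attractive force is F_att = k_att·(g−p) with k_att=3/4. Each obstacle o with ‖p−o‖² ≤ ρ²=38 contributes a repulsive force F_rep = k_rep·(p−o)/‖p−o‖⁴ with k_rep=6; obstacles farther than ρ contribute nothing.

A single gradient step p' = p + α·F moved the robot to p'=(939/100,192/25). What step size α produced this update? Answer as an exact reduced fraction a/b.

α = 1/4

F_att = 3/4·(g−p) = 3/4·(2,-7) = (1.5000,-5.2500)
o1: d²=20 ≤ ρ²=38; F_rep = 6·(4,-2)/20² = (0.0600,-0.0300)
F = F_att + ΣF_rep = (1.5600,-5.2800)
Δp = p'−p = (0.3900,-1.3200); α = Δx/Fx = (39/100) / (39/25) = 1/4
check: Δy/Fy = (-33/25) / (-132/25) = 1/4 ✓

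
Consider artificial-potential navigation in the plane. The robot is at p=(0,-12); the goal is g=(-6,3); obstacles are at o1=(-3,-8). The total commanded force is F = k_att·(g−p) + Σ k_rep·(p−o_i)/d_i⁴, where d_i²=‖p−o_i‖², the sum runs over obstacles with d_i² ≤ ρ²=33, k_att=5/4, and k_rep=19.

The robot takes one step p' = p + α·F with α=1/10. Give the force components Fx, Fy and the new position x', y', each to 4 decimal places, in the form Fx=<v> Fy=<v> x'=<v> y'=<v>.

Fx=-7.4088 Fy=18.6284 x'=-0.7409 y'=-10.1372

F_att = 5/4·(g−p) = 5/4·(-6,15) = (-7.5000,18.7500)
o1: d²=25 ≤ ρ²=33; F_rep = 19·(3,-4)/25² = (0.0912,-0.1216)
F = F_att + ΣF_rep = (-7.4088,18.6284)
p' = p + 1/10·F = (-0.7409,-10.1372)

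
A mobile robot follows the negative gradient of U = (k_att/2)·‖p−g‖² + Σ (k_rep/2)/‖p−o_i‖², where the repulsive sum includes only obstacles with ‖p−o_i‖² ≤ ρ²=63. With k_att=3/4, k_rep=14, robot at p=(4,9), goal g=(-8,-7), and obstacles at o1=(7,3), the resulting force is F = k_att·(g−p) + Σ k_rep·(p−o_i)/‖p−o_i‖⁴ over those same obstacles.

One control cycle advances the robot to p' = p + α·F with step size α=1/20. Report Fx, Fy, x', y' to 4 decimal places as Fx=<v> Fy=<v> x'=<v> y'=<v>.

F_att = 3/4·(g−p) = 3/4·(-12,-16) = (-9.0000,-12.0000)
o1: d²=45 ≤ ρ²=63; F_rep = 14·(-3,6)/45² = (-0.0207,0.0415)
F = F_att + ΣF_rep = (-9.0207,-11.9585)
p' = p + 1/20·F = (3.5490,8.4021)

Fx=-9.0207 Fy=-11.9585 x'=3.5490 y'=8.4021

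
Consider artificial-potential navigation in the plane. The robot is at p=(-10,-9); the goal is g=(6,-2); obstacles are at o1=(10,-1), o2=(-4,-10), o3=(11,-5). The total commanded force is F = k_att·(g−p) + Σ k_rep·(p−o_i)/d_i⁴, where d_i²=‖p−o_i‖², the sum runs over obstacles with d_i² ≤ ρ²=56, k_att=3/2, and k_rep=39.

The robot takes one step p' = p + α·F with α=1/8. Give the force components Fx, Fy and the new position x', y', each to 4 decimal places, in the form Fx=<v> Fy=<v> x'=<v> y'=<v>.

Fx=23.8291 Fy=10.5285 x'=-7.0214 y'=-7.6839

F_att = 3/2·(g−p) = 3/2·(16,7) = (24.0000,10.5000)
o1: d²=464 > ρ²=56 → inactive
o2: d²=37 ≤ ρ²=56; F_rep = 39·(-6,1)/37² = (-0.1709,0.0285)
o3: d²=457 > ρ²=56 → inactive
F = F_att + ΣF_rep = (23.8291,10.5285)
p' = p + 1/8·F = (-7.0214,-7.6839)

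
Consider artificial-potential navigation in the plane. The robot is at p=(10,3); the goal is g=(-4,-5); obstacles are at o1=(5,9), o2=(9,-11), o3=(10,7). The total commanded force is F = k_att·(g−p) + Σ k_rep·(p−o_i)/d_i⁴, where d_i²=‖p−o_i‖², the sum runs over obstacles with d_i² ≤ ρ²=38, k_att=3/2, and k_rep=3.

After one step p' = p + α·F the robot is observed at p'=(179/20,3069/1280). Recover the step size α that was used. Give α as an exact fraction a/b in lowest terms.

F_att = 3/2·(g−p) = 3/2·(-14,-8) = (-21.0000,-12.0000)
o1: d²=61 > ρ²=38 → inactive
o2: d²=197 > ρ²=38 → inactive
o3: d²=16 ≤ ρ²=38; F_rep = 3·(0,-4)/16² = (0.0000,-0.0469)
F = F_att + ΣF_rep = (-21.0000,-12.0469)
Δp = p'−p = (-1.0500,-0.6023); α = Δx/Fx = (-21/20) / (-21) = 1/20
check: Δy/Fy = (-771/1280) / (-771/64) = 1/20 ✓

α = 1/20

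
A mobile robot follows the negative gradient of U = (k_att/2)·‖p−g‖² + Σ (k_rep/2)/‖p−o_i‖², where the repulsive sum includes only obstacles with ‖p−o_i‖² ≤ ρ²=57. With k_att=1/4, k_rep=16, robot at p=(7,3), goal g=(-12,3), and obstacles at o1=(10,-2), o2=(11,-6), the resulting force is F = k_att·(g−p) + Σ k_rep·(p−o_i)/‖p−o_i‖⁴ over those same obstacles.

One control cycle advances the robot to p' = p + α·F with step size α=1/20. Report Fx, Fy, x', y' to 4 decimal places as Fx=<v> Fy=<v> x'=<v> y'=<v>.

Fx=-4.7915 Fy=0.0692 x'=6.7604 y'=3.0035

F_att = 1/4·(g−p) = 1/4·(-19,0) = (-4.7500,0.0000)
o1: d²=34 ≤ ρ²=57; F_rep = 16·(-3,5)/34² = (-0.0415,0.0692)
o2: d²=97 > ρ²=57 → inactive
F = F_att + ΣF_rep = (-4.7915,0.0692)
p' = p + 1/20·F = (6.7604,3.0035)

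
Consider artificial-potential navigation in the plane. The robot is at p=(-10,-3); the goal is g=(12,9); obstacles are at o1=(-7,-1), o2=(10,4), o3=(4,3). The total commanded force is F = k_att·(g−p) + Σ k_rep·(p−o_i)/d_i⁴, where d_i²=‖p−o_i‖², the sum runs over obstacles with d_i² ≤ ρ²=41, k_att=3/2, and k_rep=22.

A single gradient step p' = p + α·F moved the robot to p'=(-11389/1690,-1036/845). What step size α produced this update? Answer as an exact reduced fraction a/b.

F_att = 3/2·(g−p) = 3/2·(22,12) = (33.0000,18.0000)
o1: d²=13 ≤ ρ²=41; F_rep = 22·(-3,-2)/13² = (-0.3905,-0.2604)
o2: d²=449 > ρ²=41 → inactive
o3: d²=232 > ρ²=41 → inactive
F = F_att + ΣF_rep = (32.6095,17.7396)
Δp = p'−p = (3.2609,1.7740); α = Δx/Fx = (5511/1690) / (5511/169) = 1/10
check: Δy/Fy = (1499/845) / (2998/169) = 1/10 ✓

α = 1/10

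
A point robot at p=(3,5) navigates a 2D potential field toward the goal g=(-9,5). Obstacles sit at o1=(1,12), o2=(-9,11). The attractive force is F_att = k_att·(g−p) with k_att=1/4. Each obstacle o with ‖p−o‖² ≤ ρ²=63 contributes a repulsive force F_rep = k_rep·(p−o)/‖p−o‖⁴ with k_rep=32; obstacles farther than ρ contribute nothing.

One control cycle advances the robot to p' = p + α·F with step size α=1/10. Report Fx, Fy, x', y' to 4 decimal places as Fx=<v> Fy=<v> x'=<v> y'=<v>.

Fx=-2.9772 Fy=-0.0797 x'=2.7023 y'=4.9920

F_att = 1/4·(g−p) = 1/4·(-12,0) = (-3.0000,0.0000)
o1: d²=53 ≤ ρ²=63; F_rep = 32·(2,-7)/53² = (0.0228,-0.0797)
o2: d²=180 > ρ²=63 → inactive
F = F_att + ΣF_rep = (-2.9772,-0.0797)
p' = p + 1/10·F = (2.7023,4.9920)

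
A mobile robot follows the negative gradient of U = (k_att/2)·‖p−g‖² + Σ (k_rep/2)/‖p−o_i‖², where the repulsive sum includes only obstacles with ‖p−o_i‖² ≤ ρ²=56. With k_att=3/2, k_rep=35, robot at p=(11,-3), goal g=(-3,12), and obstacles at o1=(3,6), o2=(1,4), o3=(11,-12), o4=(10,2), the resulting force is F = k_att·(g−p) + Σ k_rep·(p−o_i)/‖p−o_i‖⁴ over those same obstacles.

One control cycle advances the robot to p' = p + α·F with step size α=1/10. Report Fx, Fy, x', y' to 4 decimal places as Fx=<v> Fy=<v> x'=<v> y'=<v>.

Fx=-20.9482 Fy=22.2411 x'=8.9052 y'=-0.7759

F_att = 3/2·(g−p) = 3/2·(-14,15) = (-21.0000,22.5000)
o1: d²=145 > ρ²=56 → inactive
o2: d²=149 > ρ²=56 → inactive
o3: d²=81 > ρ²=56 → inactive
o4: d²=26 ≤ ρ²=56; F_rep = 35·(1,-5)/26² = (0.0518,-0.2589)
F = F_att + ΣF_rep = (-20.9482,22.2411)
p' = p + 1/10·F = (8.9052,-0.7759)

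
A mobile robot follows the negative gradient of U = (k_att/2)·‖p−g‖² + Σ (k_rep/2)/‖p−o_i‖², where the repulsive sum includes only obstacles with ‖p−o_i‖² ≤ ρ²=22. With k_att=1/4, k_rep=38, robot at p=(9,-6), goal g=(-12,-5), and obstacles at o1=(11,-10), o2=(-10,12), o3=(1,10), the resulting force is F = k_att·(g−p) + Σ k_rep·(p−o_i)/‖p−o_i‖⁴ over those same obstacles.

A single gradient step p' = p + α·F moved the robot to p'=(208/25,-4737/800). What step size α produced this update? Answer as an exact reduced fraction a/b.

α = 1/8

F_att = 1/4·(g−p) = 1/4·(-21,1) = (-5.2500,0.2500)
o1: d²=20 ≤ ρ²=22; F_rep = 38·(-2,4)/20² = (-0.1900,0.3800)
o2: d²=685 > ρ²=22 → inactive
o3: d²=320 > ρ²=22 → inactive
F = F_att + ΣF_rep = (-5.4400,0.6300)
Δp = p'−p = (-0.6800,0.0788); α = Δx/Fx = (-17/25) / (-136/25) = 1/8
check: Δy/Fy = (63/800) / (63/100) = 1/8 ✓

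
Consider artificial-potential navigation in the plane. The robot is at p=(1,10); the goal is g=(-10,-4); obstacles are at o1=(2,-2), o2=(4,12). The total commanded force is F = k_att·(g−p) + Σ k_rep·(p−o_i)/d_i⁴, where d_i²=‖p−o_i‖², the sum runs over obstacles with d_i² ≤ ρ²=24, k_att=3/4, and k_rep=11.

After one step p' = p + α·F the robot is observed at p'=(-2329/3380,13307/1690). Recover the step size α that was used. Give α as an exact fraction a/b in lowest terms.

α = 1/5

F_att = 3/4·(g−p) = 3/4·(-11,-14) = (-8.2500,-10.5000)
o1: d²=145 > ρ²=24 → inactive
o2: d²=13 ≤ ρ²=24; F_rep = 11·(-3,-2)/13² = (-0.1953,-0.1302)
F = F_att + ΣF_rep = (-8.4453,-10.6302)
Δp = p'−p = (-1.6891,-2.1260); α = Δx/Fx = (-5709/3380) / (-5709/676) = 1/5
check: Δy/Fy = (-3593/1690) / (-3593/338) = 1/5 ✓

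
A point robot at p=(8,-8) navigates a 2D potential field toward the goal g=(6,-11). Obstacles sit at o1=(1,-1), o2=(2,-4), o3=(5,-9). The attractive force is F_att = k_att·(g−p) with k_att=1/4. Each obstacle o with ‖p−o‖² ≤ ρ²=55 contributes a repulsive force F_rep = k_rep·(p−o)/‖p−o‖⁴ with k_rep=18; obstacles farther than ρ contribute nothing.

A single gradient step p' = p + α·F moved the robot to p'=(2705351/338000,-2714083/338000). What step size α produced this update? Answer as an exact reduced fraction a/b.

α = 1/20

F_att = 1/4·(g−p) = 1/4·(-2,-3) = (-0.5000,-0.7500)
o1: d²=98 > ρ²=55 → inactive
o2: d²=52 ≤ ρ²=55; F_rep = 18·(6,-4)/52² = (0.0399,-0.0266)
o3: d²=10 ≤ ρ²=55; F_rep = 18·(3,1)/10² = (0.5400,0.1800)
F = F_att + ΣF_rep = (0.0799,-0.5966)
Δp = p'−p = (0.0040,-0.0298); α = Δx/Fx = (1351/338000) / (1351/16900) = 1/20
check: Δy/Fy = (-10083/338000) / (-10083/16900) = 1/20 ✓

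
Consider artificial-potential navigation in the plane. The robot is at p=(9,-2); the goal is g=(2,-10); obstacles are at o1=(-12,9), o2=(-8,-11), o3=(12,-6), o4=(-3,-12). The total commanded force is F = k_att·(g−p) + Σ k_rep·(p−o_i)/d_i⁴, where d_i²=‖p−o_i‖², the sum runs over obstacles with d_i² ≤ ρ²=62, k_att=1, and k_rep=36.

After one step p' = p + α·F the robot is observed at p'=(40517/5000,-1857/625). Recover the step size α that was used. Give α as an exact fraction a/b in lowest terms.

α = 1/8

F_att = 1·(g−p) = 1·(-7,-8) = (-7.0000,-8.0000)
o1: d²=562 > ρ²=62 → inactive
o2: d²=370 > ρ²=62 → inactive
o3: d²=25 ≤ ρ²=62; F_rep = 36·(-3,4)/25² = (-0.1728,0.2304)
o4: d²=244 > ρ²=62 → inactive
F = F_att + ΣF_rep = (-7.1728,-7.7696)
Δp = p'−p = (-0.8966,-0.9712); α = Δx/Fx = (-4483/5000) / (-4483/625) = 1/8
check: Δy/Fy = (-607/625) / (-4856/625) = 1/8 ✓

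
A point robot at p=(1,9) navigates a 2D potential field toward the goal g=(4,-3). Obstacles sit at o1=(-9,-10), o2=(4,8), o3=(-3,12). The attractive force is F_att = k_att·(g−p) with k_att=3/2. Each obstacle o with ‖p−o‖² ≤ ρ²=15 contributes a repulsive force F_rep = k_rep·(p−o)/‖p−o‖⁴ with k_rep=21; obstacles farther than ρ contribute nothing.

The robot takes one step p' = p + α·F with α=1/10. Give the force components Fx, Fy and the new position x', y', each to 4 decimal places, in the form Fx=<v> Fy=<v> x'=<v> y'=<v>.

Fx=3.8700 Fy=-17.7900 x'=1.3870 y'=7.2210

F_att = 3/2·(g−p) = 3/2·(3,-12) = (4.5000,-18.0000)
o1: d²=461 > ρ²=15 → inactive
o2: d²=10 ≤ ρ²=15; F_rep = 21·(-3,1)/10² = (-0.6300,0.2100)
o3: d²=25 > ρ²=15 → inactive
F = F_att + ΣF_rep = (3.8700,-17.7900)
p' = p + 1/10·F = (1.3870,7.2210)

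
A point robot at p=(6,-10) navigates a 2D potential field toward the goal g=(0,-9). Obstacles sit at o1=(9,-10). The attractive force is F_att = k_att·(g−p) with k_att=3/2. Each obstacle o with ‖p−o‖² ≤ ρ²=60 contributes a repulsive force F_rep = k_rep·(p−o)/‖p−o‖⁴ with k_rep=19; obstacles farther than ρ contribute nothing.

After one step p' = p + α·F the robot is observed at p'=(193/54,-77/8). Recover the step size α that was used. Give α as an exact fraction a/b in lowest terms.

F_att = 3/2·(g−p) = 3/2·(-6,1) = (-9.0000,1.5000)
o1: d²=9 ≤ ρ²=60; F_rep = 19·(-3,0)/9² = (-0.7037,0.0000)
F = F_att + ΣF_rep = (-9.7037,1.5000)
Δp = p'−p = (-2.4259,0.3750); α = Δx/Fx = (-131/54) / (-262/27) = 1/4
check: Δy/Fy = (3/8) / (3/2) = 1/4 ✓

α = 1/4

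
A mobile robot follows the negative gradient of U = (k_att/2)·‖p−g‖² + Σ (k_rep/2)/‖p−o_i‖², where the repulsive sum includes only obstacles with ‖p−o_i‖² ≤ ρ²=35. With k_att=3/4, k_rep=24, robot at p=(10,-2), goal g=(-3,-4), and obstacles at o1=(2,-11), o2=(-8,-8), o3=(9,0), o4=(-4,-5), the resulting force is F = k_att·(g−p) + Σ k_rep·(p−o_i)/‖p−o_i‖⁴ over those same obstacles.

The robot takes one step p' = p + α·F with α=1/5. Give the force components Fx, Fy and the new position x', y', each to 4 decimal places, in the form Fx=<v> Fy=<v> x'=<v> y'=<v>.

F_att = 3/4·(g−p) = 3/4·(-13,-2) = (-9.7500,-1.5000)
o1: d²=145 > ρ²=35 → inactive
o2: d²=360 > ρ²=35 → inactive
o3: d²=5 ≤ ρ²=35; F_rep = 24·(1,-2)/5² = (0.9600,-1.9200)
o4: d²=205 > ρ²=35 → inactive
F = F_att + ΣF_rep = (-8.7900,-3.4200)
p' = p + 1/5·F = (8.2420,-2.6840)

Fx=-8.7900 Fy=-3.4200 x'=8.2420 y'=-2.6840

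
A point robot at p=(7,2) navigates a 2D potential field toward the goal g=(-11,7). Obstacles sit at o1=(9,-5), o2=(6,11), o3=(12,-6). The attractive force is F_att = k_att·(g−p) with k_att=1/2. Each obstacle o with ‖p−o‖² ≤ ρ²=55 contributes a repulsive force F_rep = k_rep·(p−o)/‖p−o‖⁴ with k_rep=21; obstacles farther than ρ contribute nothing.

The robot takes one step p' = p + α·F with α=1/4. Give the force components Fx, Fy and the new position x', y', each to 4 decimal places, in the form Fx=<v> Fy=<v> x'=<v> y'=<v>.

Fx=-9.0150 Fy=2.5523 x'=4.7463 y'=2.6381

F_att = 1/2·(g−p) = 1/2·(-18,5) = (-9.0000,2.5000)
o1: d²=53 ≤ ρ²=55; F_rep = 21·(-2,7)/53² = (-0.0150,0.0523)
o2: d²=82 > ρ²=55 → inactive
o3: d²=89 > ρ²=55 → inactive
F = F_att + ΣF_rep = (-9.0150,2.5523)
p' = p + 1/4·F = (4.7463,2.6381)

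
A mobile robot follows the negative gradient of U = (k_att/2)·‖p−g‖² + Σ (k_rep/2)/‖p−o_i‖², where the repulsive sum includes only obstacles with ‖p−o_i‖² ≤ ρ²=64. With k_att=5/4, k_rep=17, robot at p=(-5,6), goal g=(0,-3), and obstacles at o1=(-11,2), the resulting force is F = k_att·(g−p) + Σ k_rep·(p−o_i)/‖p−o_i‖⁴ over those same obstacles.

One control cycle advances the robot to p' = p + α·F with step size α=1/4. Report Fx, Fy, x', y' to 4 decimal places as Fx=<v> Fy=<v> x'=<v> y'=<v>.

F_att = 5/4·(g−p) = 5/4·(5,-9) = (6.2500,-11.2500)
o1: d²=52 ≤ ρ²=64; F_rep = 17·(6,4)/52² = (0.0377,0.0251)
F = F_att + ΣF_rep = (6.2877,-11.2249)
p' = p + 1/4·F = (-3.4281,3.1938)

Fx=6.2877 Fy=-11.2249 x'=-3.4281 y'=3.1938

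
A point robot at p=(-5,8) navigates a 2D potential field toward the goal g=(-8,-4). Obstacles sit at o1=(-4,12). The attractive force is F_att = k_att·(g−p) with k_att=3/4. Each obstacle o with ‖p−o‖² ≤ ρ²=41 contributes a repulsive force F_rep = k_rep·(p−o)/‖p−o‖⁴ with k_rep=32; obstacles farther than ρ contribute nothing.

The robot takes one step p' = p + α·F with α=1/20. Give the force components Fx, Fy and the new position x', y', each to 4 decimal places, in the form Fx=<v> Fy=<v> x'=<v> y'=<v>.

Fx=-2.3607 Fy=-9.4429 x'=-5.1180 y'=7.5279

F_att = 3/4·(g−p) = 3/4·(-3,-12) = (-2.2500,-9.0000)
o1: d²=17 ≤ ρ²=41; F_rep = 32·(-1,-4)/17² = (-0.1107,-0.4429)
F = F_att + ΣF_rep = (-2.3607,-9.4429)
p' = p + 1/20·F = (-5.1180,7.5279)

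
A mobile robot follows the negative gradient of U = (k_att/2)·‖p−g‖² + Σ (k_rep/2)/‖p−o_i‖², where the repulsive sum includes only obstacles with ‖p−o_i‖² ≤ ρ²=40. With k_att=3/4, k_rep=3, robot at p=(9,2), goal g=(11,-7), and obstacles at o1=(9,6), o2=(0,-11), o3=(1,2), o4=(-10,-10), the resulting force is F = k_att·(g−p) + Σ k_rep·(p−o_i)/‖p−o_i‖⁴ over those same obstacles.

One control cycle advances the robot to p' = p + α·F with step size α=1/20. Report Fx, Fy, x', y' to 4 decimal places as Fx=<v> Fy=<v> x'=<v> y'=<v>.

F_att = 3/4·(g−p) = 3/4·(2,-9) = (1.5000,-6.7500)
o1: d²=16 ≤ ρ²=40; F_rep = 3·(0,-4)/16² = (0.0000,-0.0469)
o2: d²=250 > ρ²=40 → inactive
o3: d²=64 > ρ²=40 → inactive
o4: d²=505 > ρ²=40 → inactive
F = F_att + ΣF_rep = (1.5000,-6.7969)
p' = p + 1/20·F = (9.0750,1.6602)

Fx=1.5000 Fy=-6.7969 x'=9.0750 y'=1.6602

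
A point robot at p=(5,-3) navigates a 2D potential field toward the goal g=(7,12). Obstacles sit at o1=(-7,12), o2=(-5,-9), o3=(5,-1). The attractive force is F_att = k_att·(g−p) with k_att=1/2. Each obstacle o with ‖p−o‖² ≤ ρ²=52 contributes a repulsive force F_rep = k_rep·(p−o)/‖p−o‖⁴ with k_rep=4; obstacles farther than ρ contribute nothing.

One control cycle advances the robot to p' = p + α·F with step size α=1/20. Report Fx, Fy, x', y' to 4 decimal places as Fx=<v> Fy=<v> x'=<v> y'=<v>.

F_att = 1/2·(g−p) = 1/2·(2,15) = (1.0000,7.5000)
o1: d²=369 > ρ²=52 → inactive
o2: d²=136 > ρ²=52 → inactive
o3: d²=4 ≤ ρ²=52; F_rep = 4·(0,-2)/4² = (0.0000,-0.5000)
F = F_att + ΣF_rep = (1.0000,7.0000)
p' = p + 1/20·F = (5.0500,-2.6500)

Fx=1.0000 Fy=7.0000 x'=5.0500 y'=-2.6500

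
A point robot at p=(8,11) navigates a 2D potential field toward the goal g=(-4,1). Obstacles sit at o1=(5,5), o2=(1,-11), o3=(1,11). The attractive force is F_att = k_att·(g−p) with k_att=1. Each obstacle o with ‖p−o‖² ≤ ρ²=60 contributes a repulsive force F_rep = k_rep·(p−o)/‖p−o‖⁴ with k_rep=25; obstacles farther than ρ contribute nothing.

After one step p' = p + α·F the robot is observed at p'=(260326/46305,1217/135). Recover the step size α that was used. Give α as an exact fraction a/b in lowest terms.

α = 1/5

F_att = 1·(g−p) = 1·(-12,-10) = (-12.0000,-10.0000)
o1: d²=45 ≤ ρ²=60; F_rep = 25·(3,6)/45² = (0.0370,0.0741)
o2: d²=533 > ρ²=60 → inactive
o3: d²=49 ≤ ρ²=60; F_rep = 25·(7,0)/49² = (0.0729,0.0000)
F = F_att + ΣF_rep = (-11.8901,-9.9259)
Δp = p'−p = (-2.3780,-1.9852); α = Δx/Fx = (-110114/46305) / (-110114/9261) = 1/5
check: Δy/Fy = (-268/135) / (-268/27) = 1/5 ✓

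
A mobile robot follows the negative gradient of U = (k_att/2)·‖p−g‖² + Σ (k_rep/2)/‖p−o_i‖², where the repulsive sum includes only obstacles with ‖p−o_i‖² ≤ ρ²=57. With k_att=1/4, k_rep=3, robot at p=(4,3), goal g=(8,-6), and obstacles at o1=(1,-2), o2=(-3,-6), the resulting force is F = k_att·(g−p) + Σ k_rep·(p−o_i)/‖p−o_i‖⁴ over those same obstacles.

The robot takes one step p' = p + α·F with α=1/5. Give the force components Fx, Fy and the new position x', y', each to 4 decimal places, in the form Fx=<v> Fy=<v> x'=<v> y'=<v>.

Fx=1.0078 Fy=-2.2370 x'=4.2016 y'=2.5526

F_att = 1/4·(g−p) = 1/4·(4,-9) = (1.0000,-2.2500)
o1: d²=34 ≤ ρ²=57; F_rep = 3·(3,5)/34² = (0.0078,0.0130)
o2: d²=130 > ρ²=57 → inactive
F = F_att + ΣF_rep = (1.0078,-2.2370)
p' = p + 1/5·F = (4.2016,2.5526)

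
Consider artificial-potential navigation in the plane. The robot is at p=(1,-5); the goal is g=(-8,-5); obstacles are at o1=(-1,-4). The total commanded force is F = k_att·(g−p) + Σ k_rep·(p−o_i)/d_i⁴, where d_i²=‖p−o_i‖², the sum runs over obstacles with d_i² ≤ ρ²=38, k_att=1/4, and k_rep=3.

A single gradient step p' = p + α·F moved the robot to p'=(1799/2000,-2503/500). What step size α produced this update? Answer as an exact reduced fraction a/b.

F_att = 1/4·(g−p) = 1/4·(-9,0) = (-2.2500,0.0000)
o1: d²=5 ≤ ρ²=38; F_rep = 3·(2,-1)/5² = (0.2400,-0.1200)
F = F_att + ΣF_rep = (-2.0100,-0.1200)
Δp = p'−p = (-0.1005,-0.0060); α = Δx/Fx = (-201/2000) / (-201/100) = 1/20
check: Δy/Fy = (-3/500) / (-3/25) = 1/20 ✓

α = 1/20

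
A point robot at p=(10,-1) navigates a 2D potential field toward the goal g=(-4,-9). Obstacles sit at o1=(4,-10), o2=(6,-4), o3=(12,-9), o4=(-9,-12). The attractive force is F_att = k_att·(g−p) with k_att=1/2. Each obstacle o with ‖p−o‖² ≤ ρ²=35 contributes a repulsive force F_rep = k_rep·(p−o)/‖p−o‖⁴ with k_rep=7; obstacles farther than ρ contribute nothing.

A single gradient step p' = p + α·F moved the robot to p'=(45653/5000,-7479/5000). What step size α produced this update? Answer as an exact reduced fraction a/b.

F_att = 1/2·(g−p) = 1/2·(-14,-8) = (-7.0000,-4.0000)
o1: d²=117 > ρ²=35 → inactive
o2: d²=25 ≤ ρ²=35; F_rep = 7·(4,3)/25² = (0.0448,0.0336)
o3: d²=68 > ρ²=35 → inactive
o4: d²=482 > ρ²=35 → inactive
F = F_att + ΣF_rep = (-6.9552,-3.9664)
Δp = p'−p = (-0.8694,-0.4958); α = Δx/Fx = (-4347/5000) / (-4347/625) = 1/8
check: Δy/Fy = (-2479/5000) / (-2479/625) = 1/8 ✓

α = 1/8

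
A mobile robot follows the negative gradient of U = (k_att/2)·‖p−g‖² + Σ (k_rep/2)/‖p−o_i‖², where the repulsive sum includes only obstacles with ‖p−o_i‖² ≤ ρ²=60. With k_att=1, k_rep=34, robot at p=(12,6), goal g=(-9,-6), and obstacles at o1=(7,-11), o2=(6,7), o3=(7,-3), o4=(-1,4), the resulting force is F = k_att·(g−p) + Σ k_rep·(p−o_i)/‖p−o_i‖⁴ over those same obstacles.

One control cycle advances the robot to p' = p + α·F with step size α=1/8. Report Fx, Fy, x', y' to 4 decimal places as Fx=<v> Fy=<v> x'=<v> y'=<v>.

Fx=-20.8510 Fy=-12.0248 x'=9.3936 y'=4.4969

F_att = 1·(g−p) = 1·(-21,-12) = (-21.0000,-12.0000)
o1: d²=314 > ρ²=60 → inactive
o2: d²=37 ≤ ρ²=60; F_rep = 34·(6,-1)/37² = (0.1490,-0.0248)
o3: d²=106 > ρ²=60 → inactive
o4: d²=173 > ρ²=60 → inactive
F = F_att + ΣF_rep = (-20.8510,-12.0248)
p' = p + 1/8·F = (9.3936,4.4969)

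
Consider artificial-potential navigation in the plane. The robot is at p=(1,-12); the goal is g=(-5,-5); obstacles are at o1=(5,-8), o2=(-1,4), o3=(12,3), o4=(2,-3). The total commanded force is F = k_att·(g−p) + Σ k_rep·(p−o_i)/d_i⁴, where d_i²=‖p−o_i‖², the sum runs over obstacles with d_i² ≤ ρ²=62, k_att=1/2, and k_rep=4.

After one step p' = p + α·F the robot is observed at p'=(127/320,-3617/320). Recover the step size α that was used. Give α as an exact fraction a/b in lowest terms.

α = 1/5

F_att = 1/2·(g−p) = 1/2·(-6,7) = (-3.0000,3.5000)
o1: d²=32 ≤ ρ²=62; F_rep = 4·(-4,-4)/32² = (-0.0156,-0.0156)
o2: d²=260 > ρ²=62 → inactive
o3: d²=346 > ρ²=62 → inactive
o4: d²=82 > ρ²=62 → inactive
F = F_att + ΣF_rep = (-3.0156,3.4844)
Δp = p'−p = (-0.6031,0.6969); α = Δx/Fx = (-193/320) / (-193/64) = 1/5
check: Δy/Fy = (223/320) / (223/64) = 1/5 ✓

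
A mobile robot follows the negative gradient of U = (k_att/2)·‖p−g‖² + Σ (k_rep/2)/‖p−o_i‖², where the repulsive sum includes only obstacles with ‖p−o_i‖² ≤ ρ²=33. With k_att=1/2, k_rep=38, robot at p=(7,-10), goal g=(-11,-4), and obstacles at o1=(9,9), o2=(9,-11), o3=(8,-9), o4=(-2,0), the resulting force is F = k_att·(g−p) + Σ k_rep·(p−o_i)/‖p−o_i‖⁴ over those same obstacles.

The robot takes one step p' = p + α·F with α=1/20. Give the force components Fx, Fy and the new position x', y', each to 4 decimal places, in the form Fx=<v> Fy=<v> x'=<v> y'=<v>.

Fx=-21.5400 Fy=-4.9800 x'=5.9230 y'=-10.2490

F_att = 1/2·(g−p) = 1/2·(-18,6) = (-9.0000,3.0000)
o1: d²=365 > ρ²=33 → inactive
o2: d²=5 ≤ ρ²=33; F_rep = 38·(-2,1)/5² = (-3.0400,1.5200)
o3: d²=2 ≤ ρ²=33; F_rep = 38·(-1,-1)/2² = (-9.5000,-9.5000)
o4: d²=181 > ρ²=33 → inactive
F = F_att + ΣF_rep = (-21.5400,-4.9800)
p' = p + 1/20·F = (5.9230,-10.2490)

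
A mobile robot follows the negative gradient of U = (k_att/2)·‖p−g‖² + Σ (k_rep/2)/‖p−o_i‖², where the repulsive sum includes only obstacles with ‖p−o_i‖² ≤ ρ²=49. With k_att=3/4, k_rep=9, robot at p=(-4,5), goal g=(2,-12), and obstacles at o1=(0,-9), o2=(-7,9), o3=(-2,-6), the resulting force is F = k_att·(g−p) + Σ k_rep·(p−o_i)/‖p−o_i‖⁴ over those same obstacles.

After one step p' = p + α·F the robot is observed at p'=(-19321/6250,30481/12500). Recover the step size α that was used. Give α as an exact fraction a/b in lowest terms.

α = 1/5

F_att = 3/4·(g−p) = 3/4·(6,-17) = (4.5000,-12.7500)
o1: d²=212 > ρ²=49 → inactive
o2: d²=25 ≤ ρ²=49; F_rep = 9·(3,-4)/25² = (0.0432,-0.0576)
o3: d²=125 > ρ²=49 → inactive
F = F_att + ΣF_rep = (4.5432,-12.8076)
Δp = p'−p = (0.9086,-2.5615); α = Δx/Fx = (5679/6250) / (5679/1250) = 1/5
check: Δy/Fy = (-32019/12500) / (-32019/2500) = 1/5 ✓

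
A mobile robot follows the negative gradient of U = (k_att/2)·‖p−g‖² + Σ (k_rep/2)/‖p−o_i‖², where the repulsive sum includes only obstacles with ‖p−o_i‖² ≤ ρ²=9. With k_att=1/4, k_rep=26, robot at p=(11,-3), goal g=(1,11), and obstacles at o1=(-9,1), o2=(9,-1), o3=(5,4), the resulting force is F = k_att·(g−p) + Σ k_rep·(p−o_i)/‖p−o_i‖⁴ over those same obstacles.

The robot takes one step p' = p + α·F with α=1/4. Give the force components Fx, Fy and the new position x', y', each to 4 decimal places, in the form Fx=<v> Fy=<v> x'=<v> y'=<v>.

F_att = 1/4·(g−p) = 1/4·(-10,14) = (-2.5000,3.5000)
o1: d²=416 > ρ²=9 → inactive
o2: d²=8 ≤ ρ²=9; F_rep = 26·(2,-2)/8² = (0.8125,-0.8125)
o3: d²=85 > ρ²=9 → inactive
F = F_att + ΣF_rep = (-1.6875,2.6875)
p' = p + 1/4·F = (10.5781,-2.3281)

Fx=-1.6875 Fy=2.6875 x'=10.5781 y'=-2.3281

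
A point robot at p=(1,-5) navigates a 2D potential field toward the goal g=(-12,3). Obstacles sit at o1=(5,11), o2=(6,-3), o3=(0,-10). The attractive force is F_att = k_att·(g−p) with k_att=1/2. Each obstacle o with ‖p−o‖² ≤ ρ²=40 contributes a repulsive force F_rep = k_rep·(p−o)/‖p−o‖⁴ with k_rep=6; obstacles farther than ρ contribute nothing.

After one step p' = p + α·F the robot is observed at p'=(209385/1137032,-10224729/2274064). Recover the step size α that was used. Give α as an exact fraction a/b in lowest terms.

F_att = 1/2·(g−p) = 1/2·(-13,8) = (-6.5000,4.0000)
o1: d²=272 > ρ²=40 → inactive
o2: d²=29 ≤ ρ²=40; F_rep = 6·(-5,-2)/29² = (-0.0357,-0.0143)
o3: d²=26 ≤ ρ²=40; F_rep = 6·(1,5)/26² = (0.0089,0.0444)
F = F_att + ΣF_rep = (-6.5268,4.0301)
Δp = p'−p = (-0.8158,0.5038); α = Δx/Fx = (-927647/1137032) / (-927647/142129) = 1/8
check: Δy/Fy = (1145591/2274064) / (1145591/284258) = 1/8 ✓

α = 1/8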